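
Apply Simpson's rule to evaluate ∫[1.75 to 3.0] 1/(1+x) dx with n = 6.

f(x) = 1/(1+x)
a = 1.75, b = 3.0, n = 6
h = (b - a)/n = 0.208333

Simpson's rule: (h/3)[f(x₀) + 4f(x₁) + 2f(x₂) + ... + f(xₙ)]

x_0 = 1.7500, f(x_0) = 0.363636, coefficient = 1
x_1 = 1.9583, f(x_1) = 0.338028, coefficient = 4
x_2 = 2.1667, f(x_2) = 0.315789, coefficient = 2
x_3 = 2.3750, f(x_3) = 0.296296, coefficient = 4
x_4 = 2.5833, f(x_4) = 0.279070, coefficient = 2
x_5 = 2.7917, f(x_5) = 0.263736, coefficient = 4
x_6 = 3.0000, f(x_6) = 0.250000, coefficient = 1

I ≈ (0.208333/3) × 5.395598 = 0.374694
Exact value: 0.374693
Error: 0.000001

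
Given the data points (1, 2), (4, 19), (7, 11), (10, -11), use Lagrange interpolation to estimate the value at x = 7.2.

Lagrange interpolation formula:
P(x) = Σ yᵢ × Lᵢ(x)
where Lᵢ(x) = Π_{j≠i} (x - xⱼ)/(xᵢ - xⱼ)

L_0(7.2) = (7.2 - 4)/(1 - 4) × (7.2 - 7)/(1 - 7) × (7.2 - 10)/(1 - 10) = 0.011062
L_1(7.2) = (7.2 - 1)/(4 - 1) × (7.2 - 7)/(4 - 7) × (7.2 - 10)/(4 - 10) = -0.064296
L_2(7.2) = (7.2 - 1)/(7 - 1) × (7.2 - 4)/(7 - 4) × (7.2 - 10)/(7 - 10) = 1.028741
L_3(7.2) = (7.2 - 1)/(10 - 1) × (7.2 - 4)/(10 - 4) × (7.2 - 7)/(10 - 7) = 0.024494

P(7.2) = 2×L_0(7.2) + 19×L_1(7.2) + 11×L_2(7.2) + (-11)×L_3(7.2)
P(7.2) = 9.847210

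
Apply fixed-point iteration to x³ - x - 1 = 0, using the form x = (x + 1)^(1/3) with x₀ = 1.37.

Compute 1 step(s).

Equation: x³ - x - 1 = 0
Fixed-point form: x = (x + 1)^(1/3)
x₀ = 1.37

x_1 = g(1.370000) = 1.333264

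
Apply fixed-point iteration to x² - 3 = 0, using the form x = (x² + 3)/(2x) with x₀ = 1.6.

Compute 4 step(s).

Equation: x² - 3 = 0
Fixed-point form: x = (x² + 3)/(2x)
x₀ = 1.6

x_1 = g(1.600000) = 1.737500
x_2 = g(1.737500) = 1.732059
x_3 = g(1.732059) = 1.732051
x_4 = g(1.732051) = 1.732051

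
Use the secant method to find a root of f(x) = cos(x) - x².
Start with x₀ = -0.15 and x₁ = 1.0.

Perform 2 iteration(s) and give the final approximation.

f(x) = cos(x) - x²
x₀ = -0.15, x₁ = 1.0

Secant formula: x_{n+1} = x_n - f(x_n)(x_n - x_{n-1})/(f(x_n) - f(x_{n-1}))

Iteration 1:
  f(-0.150000) = 0.966271
  f(1.000000) = -0.459698
  x_2 = 1.000000 - (-0.459698)×(1.000000 - (-0.150000))/(-0.459698 - 0.966271)
       = 0.629268
Iteration 2:
  f(1.000000) = -0.459698
  f(0.629268) = 0.412480
  x_3 = 0.629268 - 0.412480×(0.629268 - 1.000000)/(0.412480 - (-0.459698))
       = 0.804599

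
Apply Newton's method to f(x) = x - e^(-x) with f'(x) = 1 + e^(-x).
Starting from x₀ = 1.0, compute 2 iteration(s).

f(x) = x - e^(-x)
f'(x) = 1 + e^(-x)
x₀ = 1.0

Newton-Raphson formula: x_{n+1} = x_n - f(x_n)/f'(x_n)

Iteration 1:
  f(1.000000) = 0.632121
  f'(1.000000) = 1.367879
  x_1 = 1.000000 - 0.632121/1.367879 = 0.537883
Iteration 2:
  f(0.537883) = -0.046100
  f'(0.537883) = 1.583983
  x_2 = 0.537883 - (-0.046100)/1.583983 = 0.566987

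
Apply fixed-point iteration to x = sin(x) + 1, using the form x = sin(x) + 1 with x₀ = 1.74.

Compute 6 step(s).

Equation: x = sin(x) + 1
Fixed-point form: x = sin(x) + 1
x₀ = 1.74

x_1 = g(1.740000) = 1.985719
x_2 = g(1.985719) = 1.915147
x_3 = g(1.915147) = 1.941295
x_4 = g(1.941295) = 1.932147
x_5 = g(1.932147) = 1.935420
x_6 = g(1.935420) = 1.934258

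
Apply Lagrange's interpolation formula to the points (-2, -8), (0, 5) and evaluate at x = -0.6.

Lagrange interpolation formula:
P(x) = Σ yᵢ × Lᵢ(x)
where Lᵢ(x) = Π_{j≠i} (x - xⱼ)/(xᵢ - xⱼ)

L_0(-0.6) = (-0.6 - 0)/(-2 - 0) = 0.300000
L_1(-0.6) = (-0.6 - (-2))/(0 - (-2)) = 0.700000

P(-0.6) = (-8)×L_0(-0.6) + 5×L_1(-0.6)
P(-0.6) = 1.100000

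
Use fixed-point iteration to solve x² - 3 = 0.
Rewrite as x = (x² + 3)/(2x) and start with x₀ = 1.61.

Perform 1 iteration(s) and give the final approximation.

Equation: x² - 3 = 0
Fixed-point form: x = (x² + 3)/(2x)
x₀ = 1.61

x_1 = g(1.610000) = 1.736677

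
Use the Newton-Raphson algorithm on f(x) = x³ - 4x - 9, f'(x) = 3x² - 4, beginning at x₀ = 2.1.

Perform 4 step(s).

f(x) = x³ - 4x - 9
f'(x) = 3x² - 4
x₀ = 2.1

Newton-Raphson formula: x_{n+1} = x_n - f(x_n)/f'(x_n)

Iteration 1:
  f(2.100000) = -8.139000
  f'(2.100000) = 9.230000
  x_1 = 2.100000 - (-8.139000)/9.230000 = 2.981798
Iteration 2:
  f(2.981798) = 5.584341
  f'(2.981798) = 22.673367
  x_2 = 2.981798 - 5.584341/22.673367 = 2.735503
Iteration 3:
  f(2.735503) = 0.527699
  f'(2.735503) = 18.448935
  x_3 = 2.735503 - 0.527699/18.448935 = 2.706900
Iteration 4:
  f(2.706900) = 0.006691
  f'(2.706900) = 17.981924
  x_4 = 2.706900 - 0.006691/17.981924 = 2.706528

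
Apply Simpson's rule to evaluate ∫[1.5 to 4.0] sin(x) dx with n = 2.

f(x) = sin(x)
a = 1.5, b = 4.0, n = 2
h = (b - a)/n = 1.250000

Simpson's rule: (h/3)[f(x₀) + 4f(x₁) + 2f(x₂) + ... + f(xₙ)]

x_0 = 1.5000, f(x_0) = 0.997495, coefficient = 1
x_1 = 2.7500, f(x_1) = 0.381661, coefficient = 4
x_2 = 4.0000, f(x_2) = -0.756802, coefficient = 1

I ≈ (1.250000/3) × 1.767336 = 0.736390
Exact value: 0.724381
Error: 0.012009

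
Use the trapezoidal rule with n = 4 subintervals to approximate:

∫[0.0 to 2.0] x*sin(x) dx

f(x) = x*sin(x)
a = 0.0, b = 2.0, n = 4
h = (b - a)/n = 0.500000

Trapezoidal rule: (h/2)[f(x₀) + 2f(x₁) + 2f(x₂) + ... + f(xₙ)]

x_0 = 0.0000, f(x_0) = 0.000000, coefficient = 1
x_1 = 0.5000, f(x_1) = 0.239713, coefficient = 2
x_2 = 1.0000, f(x_2) = 0.841471, coefficient = 2
x_3 = 1.5000, f(x_3) = 1.496242, coefficient = 2
x_4 = 2.0000, f(x_4) = 1.818595, coefficient = 1

I ≈ (0.500000/2) × 6.973447 = 1.743362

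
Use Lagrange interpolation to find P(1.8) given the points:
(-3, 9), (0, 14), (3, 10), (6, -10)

Lagrange interpolation formula:
P(x) = Σ yᵢ × Lᵢ(x)
where Lᵢ(x) = Π_{j≠i} (x - xⱼ)/(xᵢ - xⱼ)

L_0(1.8) = (1.8 - 0)/(-3 - 0) × (1.8 - 3)/(-3 - 3) × (1.8 - 6)/(-3 - 6) = -0.056000
L_1(1.8) = (1.8 - (-3))/(0 - (-3)) × (1.8 - 3)/(0 - 3) × (1.8 - 6)/(0 - 6) = 0.448000
L_2(1.8) = (1.8 - (-3))/(3 - (-3)) × (1.8 - 0)/(3 - 0) × (1.8 - 6)/(3 - 6) = 0.672000
L_3(1.8) = (1.8 - (-3))/(6 - (-3)) × (1.8 - 0)/(6 - 0) × (1.8 - 3)/(6 - 3) = -0.064000

P(1.8) = 9×L_0(1.8) + 14×L_1(1.8) + 10×L_2(1.8) + (-10)×L_3(1.8)
P(1.8) = 13.128000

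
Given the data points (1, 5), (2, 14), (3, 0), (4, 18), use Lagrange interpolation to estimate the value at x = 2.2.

Lagrange interpolation formula:
P(x) = Σ yᵢ × Lᵢ(x)
where Lᵢ(x) = Π_{j≠i} (x - xⱼ)/(xᵢ - xⱼ)

L_0(2.2) = (2.2 - 2)/(1 - 2) × (2.2 - 3)/(1 - 3) × (2.2 - 4)/(1 - 4) = -0.048000
L_1(2.2) = (2.2 - 1)/(2 - 1) × (2.2 - 3)/(2 - 3) × (2.2 - 4)/(2 - 4) = 0.864000
L_2(2.2) = (2.2 - 1)/(3 - 1) × (2.2 - 2)/(3 - 2) × (2.2 - 4)/(3 - 4) = 0.216000
L_3(2.2) = (2.2 - 1)/(4 - 1) × (2.2 - 2)/(4 - 2) × (2.2 - 3)/(4 - 3) = -0.032000

P(2.2) = 5×L_0(2.2) + 14×L_1(2.2) + 0×L_2(2.2) + 18×L_3(2.2)
P(2.2) = 11.280000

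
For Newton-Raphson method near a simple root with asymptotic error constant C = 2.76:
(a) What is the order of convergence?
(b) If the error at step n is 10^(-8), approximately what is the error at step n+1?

(a) Newton-Raphson has quadratic (order 2) convergence near simple roots.
    This means |e_{n+1}| ≈ C|e_n|².

(b) With |e_n| = 10^(-8) and C = 2.76:
    |e_{n+1}| ≈ 2.76 × (10^(-8))² = 2.76 × 10^(-16)

(a) 2 (quadratic); (b) |e_{n+1}| ≈ 2.760e-16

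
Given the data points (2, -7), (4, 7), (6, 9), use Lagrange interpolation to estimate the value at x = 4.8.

Lagrange interpolation formula:
P(x) = Σ yᵢ × Lᵢ(x)
where Lᵢ(x) = Π_{j≠i} (x - xⱼ)/(xᵢ - xⱼ)

L_0(4.8) = (4.8 - 4)/(2 - 4) × (4.8 - 6)/(2 - 6) = -0.120000
L_1(4.8) = (4.8 - 2)/(4 - 2) × (4.8 - 6)/(4 - 6) = 0.840000
L_2(4.8) = (4.8 - 2)/(6 - 2) × (4.8 - 4)/(6 - 4) = 0.280000

P(4.8) = (-7)×L_0(4.8) + 7×L_1(4.8) + 9×L_2(4.8)
P(4.8) = 9.240000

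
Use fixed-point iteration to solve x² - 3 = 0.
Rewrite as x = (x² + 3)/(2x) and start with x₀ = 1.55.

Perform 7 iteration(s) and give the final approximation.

Equation: x² - 3 = 0
Fixed-point form: x = (x² + 3)/(2x)
x₀ = 1.55

x_1 = g(1.550000) = 1.742742
x_2 = g(1.742742) = 1.732084
x_3 = g(1.732084) = 1.732051
x_4 = g(1.732051) = 1.732051
x_5 = g(1.732051) = 1.732051
x_6 = g(1.732051) = 1.732051
x_7 = g(1.732051) = 1.732051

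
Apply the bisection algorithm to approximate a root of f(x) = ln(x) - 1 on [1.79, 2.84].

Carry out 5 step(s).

f(x) = ln(x) - 1
Initial interval: [1.79, 2.84]

Iteration 1:
  c_1 = (1.790000 + 2.840000)/2 = 2.315000
  f(c_1) = f(2.315000) = -0.160590
  f(a) × f(c) ≥ 0, new interval: [2.315000, 2.840000]
Iteration 2:
  c_2 = (2.315000 + 2.840000)/2 = 2.577500
  f(c_2) = f(2.577500) = -0.053180
  f(a) × f(c) ≥ 0, new interval: [2.577500, 2.840000]
Iteration 3:
  c_3 = (2.577500 + 2.840000)/2 = 2.708750
  f(c_3) = f(2.708750) = -0.003513
  f(a) × f(c) ≥ 0, new interval: [2.708750, 2.840000]
Iteration 4:
  c_4 = (2.708750 + 2.840000)/2 = 2.774375
  f(c_4) = f(2.774375) = 0.020425
  f(a) × f(c) < 0, new interval: [2.708750, 2.774375]
Iteration 5:
  c_5 = (2.708750 + 2.774375)/2 = 2.741562
  f(c_5) = f(2.741562) = 0.008528
  f(a) × f(c) < 0, new interval: [2.708750, 2.741562]

After 5 iteration(s), the approximation is c_5 = 2.741562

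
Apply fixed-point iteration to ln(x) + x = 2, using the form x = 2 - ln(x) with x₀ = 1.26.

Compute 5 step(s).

Equation: ln(x) + x = 2
Fixed-point form: x = 2 - ln(x)
x₀ = 1.26

x_1 = g(1.260000) = 1.768888
x_2 = g(1.768888) = 1.429649
x_3 = g(1.429649) = 1.642571
x_4 = g(1.642571) = 1.503737
x_5 = g(1.503737) = 1.592047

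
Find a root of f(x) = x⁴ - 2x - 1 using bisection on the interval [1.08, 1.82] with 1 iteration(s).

f(x) = x⁴ - 2x - 1
Initial interval: [1.08, 1.82]

Iteration 1:
  c_1 = (1.080000 + 1.820000)/2 = 1.450000
  f(c_1) = f(1.450000) = 0.520506
  f(a) × f(c) < 0, new interval: [1.080000, 1.450000]

After 1 iteration(s), the approximation is c_1 = 1.450000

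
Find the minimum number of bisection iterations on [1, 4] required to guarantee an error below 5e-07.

We need (b-a)/2^n ≤ 5e-07
(4 - 1)/2^n ≤ 5e-07
3/2^n ≤ 5e-07
2^n ≥ 6000000
n ≥ log₂(6000000) = 22.52
n ≥ 23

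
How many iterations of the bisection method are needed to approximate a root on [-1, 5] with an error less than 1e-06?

We need (b-a)/2^n ≤ 1e-06
(5 - (-1))/2^n ≤ 1e-06
6/2^n ≤ 1e-06
2^n ≥ 6000000
n ≥ log₂(6000000) = 22.52
n ≥ 23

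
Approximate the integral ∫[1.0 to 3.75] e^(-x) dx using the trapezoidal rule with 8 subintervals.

f(x) = e^(-x)
a = 1.0, b = 3.75, n = 8
h = (b - a)/n = 0.343750

Trapezoidal rule: (h/2)[f(x₀) + 2f(x₁) + 2f(x₂) + ... + f(xₙ)]

x_0 = 1.0000, f(x_0) = 0.367879, coefficient = 1
x_1 = 1.3438, f(x_1) = 0.260866, coefficient = 2
x_2 = 1.6875, f(x_2) = 0.184981, coefficient = 2
x_3 = 2.0312, f(x_3) = 0.131171, coefficient = 2
x_4 = 2.3750, f(x_4) = 0.093014, coefficient = 2
x_5 = 2.7188, f(x_5) = 0.065957, coefficient = 2
x_6 = 3.0625, f(x_6) = 0.046771, coefficient = 2
x_7 = 3.4062, f(x_7) = 0.033165, coefficient = 2
x_8 = 3.7500, f(x_8) = 0.023518, coefficient = 1

I ≈ (0.343750/2) × 2.023249 = 0.347746
Exact value: 0.344362
Error: 0.003384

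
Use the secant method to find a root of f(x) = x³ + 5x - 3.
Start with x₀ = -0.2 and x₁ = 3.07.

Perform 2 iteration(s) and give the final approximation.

f(x) = x³ + 5x - 3
x₀ = -0.2, x₁ = 3.07

Secant formula: x_{n+1} = x_n - f(x_n)(x_n - x_{n-1})/(f(x_n) - f(x_{n-1}))

Iteration 1:
  f(-0.200000) = -4.008000
  f(3.070000) = 41.284443
  x_2 = 3.070000 - 41.284443×(3.070000 - (-0.200000))/(41.284443 - (-4.008000))
       = 0.089367
Iteration 2:
  f(3.070000) = 41.284443
  f(0.089367) = -2.552449
  x_3 = 0.089367 - (-2.552449)×(0.089367 - 3.070000)/(-2.552449 - 41.284443)
       = 0.262918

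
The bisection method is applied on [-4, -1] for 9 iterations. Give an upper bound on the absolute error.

Bisection error bound: |error| ≤ (b-a)/2^n
|error| ≤ (-1 - (-4))/2^9 = 3/2^9
|error| ≤ 0.0058593750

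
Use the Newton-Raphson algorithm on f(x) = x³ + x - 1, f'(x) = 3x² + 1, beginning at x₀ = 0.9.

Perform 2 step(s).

f(x) = x³ + x - 1
f'(x) = 3x² + 1
x₀ = 0.9

Newton-Raphson formula: x_{n+1} = x_n - f(x_n)/f'(x_n)

Iteration 1:
  f(0.900000) = 0.629000
  f'(0.900000) = 3.430000
  x_1 = 0.900000 - 0.629000/3.430000 = 0.716618
Iteration 2:
  f(0.716618) = 0.084631
  f'(0.716618) = 2.540624
  x_2 = 0.716618 - 0.084631/2.540624 = 0.683307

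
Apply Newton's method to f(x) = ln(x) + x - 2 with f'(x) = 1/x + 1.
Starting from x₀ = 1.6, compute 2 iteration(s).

f(x) = ln(x) + x - 2
f'(x) = 1/x + 1
x₀ = 1.6

Newton-Raphson formula: x_{n+1} = x_n - f(x_n)/f'(x_n)

Iteration 1:
  f(1.600000) = 0.070004
  f'(1.600000) = 1.625000
  x_1 = 1.600000 - 0.070004/1.625000 = 1.556921
Iteration 2:
  f(1.556921) = -0.000369
  f'(1.556921) = 1.642293
  x_2 = 1.556921 - (-0.000369)/1.642293 = 1.557146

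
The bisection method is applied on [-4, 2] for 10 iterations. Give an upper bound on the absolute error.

Bisection error bound: |error| ≤ (b-a)/2^n
|error| ≤ (2 - (-4))/2^10 = 6/2^10
|error| ≤ 0.0058593750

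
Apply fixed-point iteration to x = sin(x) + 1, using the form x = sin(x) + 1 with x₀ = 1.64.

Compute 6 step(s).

Equation: x = sin(x) + 1
Fixed-point form: x = sin(x) + 1
x₀ = 1.64

x_1 = g(1.640000) = 1.997606
x_2 = g(1.997606) = 1.910291
x_3 = g(1.910291) = 1.942923
x_4 = g(1.942923) = 1.931556
x_5 = g(1.931556) = 1.935629
x_6 = g(1.935629) = 1.934184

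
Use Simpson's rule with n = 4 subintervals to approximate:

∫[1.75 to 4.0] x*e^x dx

f(x) = x*e^x
a = 1.75, b = 4.0, n = 4
h = (b - a)/n = 0.562500

Simpson's rule: (h/3)[f(x₀) + 4f(x₁) + 2f(x₂) + ... + f(xₙ)]

x_0 = 1.7500, f(x_0) = 10.070555, coefficient = 1
x_1 = 2.3125, f(x_1) = 23.355423, coefficient = 4
x_2 = 2.8750, f(x_2) = 50.960594, coefficient = 2
x_3 = 3.4375, f(x_3) = 106.937491, coefficient = 4
x_4 = 4.0000, f(x_4) = 218.392600, coefficient = 1

I ≈ (0.562500/3) × 851.555996 = 159.666749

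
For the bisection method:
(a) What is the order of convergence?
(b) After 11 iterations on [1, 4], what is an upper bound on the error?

(a) Bisection has linear (order 1) convergence; the error is halved each step.

(b) Error bound = (b-a)/2^n = (4 - 1)/2^{11}
    = 3/2^{11}

(a) 1 (linear); (b) error ≤ 1.46e-03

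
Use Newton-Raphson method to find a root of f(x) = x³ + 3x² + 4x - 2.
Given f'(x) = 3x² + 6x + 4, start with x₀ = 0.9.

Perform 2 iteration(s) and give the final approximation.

f(x) = x³ + 3x² + 4x - 2
f'(x) = 3x² + 6x + 4
x₀ = 0.9

Newton-Raphson formula: x_{n+1} = x_n - f(x_n)/f'(x_n)

Iteration 1:
  f(0.900000) = 4.759000
  f'(0.900000) = 11.830000
  x_1 = 0.900000 - 4.759000/11.830000 = 0.497718
Iteration 2:
  f(0.497718) = 0.857335
  f'(0.497718) = 7.729475
  x_2 = 0.497718 - 0.857335/7.729475 = 0.386800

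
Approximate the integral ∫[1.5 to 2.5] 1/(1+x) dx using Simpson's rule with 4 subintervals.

f(x) = 1/(1+x)
a = 1.5, b = 2.5, n = 4
h = (b - a)/n = 0.250000

Simpson's rule: (h/3)[f(x₀) + 4f(x₁) + 2f(x₂) + ... + f(xₙ)]

x_0 = 1.5000, f(x_0) = 0.400000, coefficient = 1
x_1 = 1.7500, f(x_1) = 0.363636, coefficient = 4
x_2 = 2.0000, f(x_2) = 0.333333, coefficient = 2
x_3 = 2.2500, f(x_3) = 0.307692, coefficient = 4
x_4 = 2.5000, f(x_4) = 0.285714, coefficient = 1

I ≈ (0.250000/3) × 4.037696 = 0.336475
Exact value: 0.336472
Error: 0.000002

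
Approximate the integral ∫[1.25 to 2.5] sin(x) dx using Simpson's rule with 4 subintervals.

f(x) = sin(x)
a = 1.25, b = 2.5, n = 4
h = (b - a)/n = 0.312500

Simpson's rule: (h/3)[f(x₀) + 4f(x₁) + 2f(x₂) + ... + f(xₙ)]

x_0 = 1.2500, f(x_0) = 0.948985, coefficient = 1
x_1 = 1.5625, f(x_1) = 0.999966, coefficient = 4
x_2 = 1.8750, f(x_2) = 0.954086, coefficient = 2
x_3 = 2.1875, f(x_3) = 0.815789, coefficient = 4
x_4 = 2.5000, f(x_4) = 0.598472, coefficient = 1

I ≈ (0.312500/3) × 10.718648 = 1.116526
Exact value: 1.116466
Error: 0.000060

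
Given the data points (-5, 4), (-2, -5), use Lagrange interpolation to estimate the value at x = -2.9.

Lagrange interpolation formula:
P(x) = Σ yᵢ × Lᵢ(x)
where Lᵢ(x) = Π_{j≠i} (x - xⱼ)/(xᵢ - xⱼ)

L_0(-2.9) = (-2.9 - (-2))/(-5 - (-2)) = 0.300000
L_1(-2.9) = (-2.9 - (-5))/(-2 - (-5)) = 0.700000

P(-2.9) = 4×L_0(-2.9) + (-5)×L_1(-2.9)
P(-2.9) = -2.300000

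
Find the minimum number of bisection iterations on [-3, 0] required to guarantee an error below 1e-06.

We need (b-a)/2^n ≤ 1e-06
(0 - (-3))/2^n ≤ 1e-06
3/2^n ≤ 1e-06
2^n ≥ 3000000
n ≥ log₂(3000000) = 21.52
n ≥ 22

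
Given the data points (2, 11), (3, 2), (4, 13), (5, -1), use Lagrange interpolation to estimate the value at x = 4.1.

Lagrange interpolation formula:
P(x) = Σ yᵢ × Lᵢ(x)
where Lᵢ(x) = Π_{j≠i} (x - xⱼ)/(xᵢ - xⱼ)

L_0(4.1) = (4.1 - 3)/(2 - 3) × (4.1 - 4)/(2 - 4) × (4.1 - 5)/(2 - 5) = 0.016500
L_1(4.1) = (4.1 - 2)/(3 - 2) × (4.1 - 4)/(3 - 4) × (4.1 - 5)/(3 - 5) = -0.094500
L_2(4.1) = (4.1 - 2)/(4 - 2) × (4.1 - 3)/(4 - 3) × (4.1 - 5)/(4 - 5) = 1.039500
L_3(4.1) = (4.1 - 2)/(5 - 2) × (4.1 - 3)/(5 - 3) × (4.1 - 4)/(5 - 4) = 0.038500

P(4.1) = 11×L_0(4.1) + 2×L_1(4.1) + 13×L_2(4.1) + (-1)×L_3(4.1)
P(4.1) = 13.467500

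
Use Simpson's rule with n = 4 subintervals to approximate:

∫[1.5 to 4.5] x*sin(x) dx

f(x) = x*sin(x)
a = 1.5, b = 4.5, n = 4
h = (b - a)/n = 0.750000

Simpson's rule: (h/3)[f(x₀) + 4f(x₁) + 2f(x₂) + ... + f(xₙ)]

x_0 = 1.5000, f(x_0) = 1.496242, coefficient = 1
x_1 = 2.2500, f(x_1) = 1.750665, coefficient = 4
x_2 = 3.0000, f(x_2) = 0.423360, coefficient = 2
x_3 = 3.7500, f(x_3) = -2.143355, coefficient = 4
x_4 = 4.5000, f(x_4) = -4.398886, coefficient = 1

I ≈ (0.750000/3) × -3.626684 = -0.906671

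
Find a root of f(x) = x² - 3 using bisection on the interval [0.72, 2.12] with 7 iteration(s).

f(x) = x² - 3
Initial interval: [0.72, 2.12]

Iteration 1:
  c_1 = (0.720000 + 2.120000)/2 = 1.420000
  f(c_1) = f(1.420000) = -0.983600
  f(a) × f(c) ≥ 0, new interval: [1.420000, 2.120000]
Iteration 2:
  c_2 = (1.420000 + 2.120000)/2 = 1.770000
  f(c_2) = f(1.770000) = 0.132900
  f(a) × f(c) < 0, new interval: [1.420000, 1.770000]
Iteration 3:
  c_3 = (1.420000 + 1.770000)/2 = 1.595000
  f(c_3) = f(1.595000) = -0.455975
  f(a) × f(c) ≥ 0, new interval: [1.595000, 1.770000]
Iteration 4:
  c_4 = (1.595000 + 1.770000)/2 = 1.682500
  f(c_4) = f(1.682500) = -0.169194
  f(a) × f(c) ≥ 0, new interval: [1.682500, 1.770000]
Iteration 5:
  c_5 = (1.682500 + 1.770000)/2 = 1.726250
  f(c_5) = f(1.726250) = -0.020061
  f(a) × f(c) ≥ 0, new interval: [1.726250, 1.770000]
Iteration 6:
  c_6 = (1.726250 + 1.770000)/2 = 1.748125
  f(c_6) = f(1.748125) = 0.055941
  f(a) × f(c) < 0, new interval: [1.726250, 1.748125]
Iteration 7:
  c_7 = (1.726250 + 1.748125)/2 = 1.737188
  f(c_7) = f(1.737188) = 0.017820
  f(a) × f(c) < 0, new interval: [1.726250, 1.737188]

After 7 iteration(s), the approximation is c_7 = 1.737188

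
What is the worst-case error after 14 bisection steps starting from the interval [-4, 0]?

Bisection error bound: |error| ≤ (b-a)/2^n
|error| ≤ (0 - (-4))/2^14 = 4/2^14
|error| ≤ 0.0002441406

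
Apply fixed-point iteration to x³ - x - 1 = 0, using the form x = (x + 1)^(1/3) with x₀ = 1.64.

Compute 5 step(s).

Equation: x³ - x - 1 = 0
Fixed-point form: x = (x + 1)^(1/3)
x₀ = 1.64

x_1 = g(1.640000) = 1.382085
x_2 = g(1.382085) = 1.335526
x_3 = g(1.335526) = 1.326768
x_4 = g(1.326768) = 1.325107
x_5 = g(1.325107) = 1.324792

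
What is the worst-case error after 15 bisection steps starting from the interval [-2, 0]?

Bisection error bound: |error| ≤ (b-a)/2^n
|error| ≤ (0 - (-2))/2^15 = 2/2^15
|error| ≤ 0.0000610352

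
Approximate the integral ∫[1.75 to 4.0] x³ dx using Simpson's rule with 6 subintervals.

f(x) = x³
a = 1.75, b = 4.0, n = 6
h = (b - a)/n = 0.375000

Simpson's rule: (h/3)[f(x₀) + 4f(x₁) + 2f(x₂) + ... + f(xₙ)]

x_0 = 1.7500, f(x_0) = 5.359375, coefficient = 1
x_1 = 2.1250, f(x_1) = 9.595703, coefficient = 4
x_2 = 2.5000, f(x_2) = 15.625000, coefficient = 2
x_3 = 2.8750, f(x_3) = 23.763672, coefficient = 4
x_4 = 3.2500, f(x_4) = 34.328125, coefficient = 2
x_5 = 3.6250, f(x_5) = 47.634766, coefficient = 4
x_6 = 4.0000, f(x_6) = 64.000000, coefficient = 1

I ≈ (0.375000/3) × 493.242188 = 61.655273
Exact value: 61.655273
Error: 0.000000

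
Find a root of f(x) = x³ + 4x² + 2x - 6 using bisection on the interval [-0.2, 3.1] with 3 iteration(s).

f(x) = x³ + 4x² + 2x - 6
Initial interval: [-0.2, 3.1]

Iteration 1:
  c_1 = (-0.200000 + 3.100000)/2 = 1.450000
  f(c_1) = f(1.450000) = 8.358625
  f(a) × f(c) < 0, new interval: [-0.200000, 1.450000]
Iteration 2:
  c_2 = (-0.200000 + 1.450000)/2 = 0.625000
  f(c_2) = f(0.625000) = -2.943359
  f(a) × f(c) ≥ 0, new interval: [0.625000, 1.450000]
Iteration 3:
  c_3 = (0.625000 + 1.450000)/2 = 1.037500
  f(c_3) = f(1.037500) = 1.497396
  f(a) × f(c) < 0, new interval: [0.625000, 1.037500]

After 3 iteration(s), the approximation is c_3 = 1.037500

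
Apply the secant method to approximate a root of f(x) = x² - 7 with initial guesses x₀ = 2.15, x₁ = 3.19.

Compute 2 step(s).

f(x) = x² - 7
x₀ = 2.15, x₁ = 3.19

Secant formula: x_{n+1} = x_n - f(x_n)(x_n - x_{n-1})/(f(x_n) - f(x_{n-1}))

Iteration 1:
  f(2.150000) = -2.377500
  f(3.190000) = 3.176100
  x_2 = 3.190000 - 3.176100×(3.190000 - 2.150000)/(3.176100 - (-2.377500))
       = 2.595225
Iteration 2:
  f(3.190000) = 3.176100
  f(2.595225) = -0.264809
  x_3 = 2.595225 - (-0.264809)×(2.595225 - 3.190000)/(-0.264809 - 3.176100)
       = 2.640998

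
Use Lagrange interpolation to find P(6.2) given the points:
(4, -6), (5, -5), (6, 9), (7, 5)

Lagrange interpolation formula:
P(x) = Σ yᵢ × Lᵢ(x)
where Lᵢ(x) = Π_{j≠i} (x - xⱼ)/(xᵢ - xⱼ)

L_0(6.2) = (6.2 - 5)/(4 - 5) × (6.2 - 6)/(4 - 6) × (6.2 - 7)/(4 - 7) = 0.032000
L_1(6.2) = (6.2 - 4)/(5 - 4) × (6.2 - 6)/(5 - 6) × (6.2 - 7)/(5 - 7) = -0.176000
L_2(6.2) = (6.2 - 4)/(6 - 4) × (6.2 - 5)/(6 - 5) × (6.2 - 7)/(6 - 7) = 1.056000
L_3(6.2) = (6.2 - 4)/(7 - 4) × (6.2 - 5)/(7 - 5) × (6.2 - 6)/(7 - 6) = 0.088000

P(6.2) = (-6)×L_0(6.2) + (-5)×L_1(6.2) + 9×L_2(6.2) + 5×L_3(6.2)
P(6.2) = 10.632000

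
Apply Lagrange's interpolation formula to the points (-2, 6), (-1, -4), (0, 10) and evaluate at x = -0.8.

Lagrange interpolation formula:
P(x) = Σ yᵢ × Lᵢ(x)
where Lᵢ(x) = Π_{j≠i} (x - xⱼ)/(xᵢ - xⱼ)

L_0(-0.8) = (-0.8 - (-1))/(-2 - (-1)) × (-0.8 - 0)/(-2 - 0) = -0.080000
L_1(-0.8) = (-0.8 - (-2))/(-1 - (-2)) × (-0.8 - 0)/(-1 - 0) = 0.960000
L_2(-0.8) = (-0.8 - (-2))/(0 - (-2)) × (-0.8 - (-1))/(0 - (-1)) = 0.120000

P(-0.8) = 6×L_0(-0.8) + (-4)×L_1(-0.8) + 10×L_2(-0.8)
P(-0.8) = -3.120000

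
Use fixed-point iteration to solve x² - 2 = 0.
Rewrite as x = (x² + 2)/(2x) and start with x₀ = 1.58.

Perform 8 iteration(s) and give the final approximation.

Equation: x² - 2 = 0
Fixed-point form: x = (x² + 2)/(2x)
x₀ = 1.58

x_1 = g(1.580000) = 1.422911
x_2 = g(1.422911) = 1.414240
x_3 = g(1.414240) = 1.414214
x_4 = g(1.414214) = 1.414214
x_5 = g(1.414214) = 1.414214
x_6 = g(1.414214) = 1.414214
x_7 = g(1.414214) = 1.414214
x_8 = g(1.414214) = 1.414214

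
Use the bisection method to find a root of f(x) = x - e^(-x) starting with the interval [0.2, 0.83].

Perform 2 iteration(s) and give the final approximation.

f(x) = x - e^(-x)
Initial interval: [0.2, 0.83]

Iteration 1:
  c_1 = (0.200000 + 0.830000)/2 = 0.515000
  f(c_1) = f(0.515000) = -0.082501
  f(a) × f(c) ≥ 0, new interval: [0.515000, 0.830000]
Iteration 2:
  c_2 = (0.515000 + 0.830000)/2 = 0.672500
  f(c_2) = f(0.672500) = 0.162069
  f(a) × f(c) < 0, new interval: [0.515000, 0.672500]

After 2 iteration(s), the approximation is c_2 = 0.672500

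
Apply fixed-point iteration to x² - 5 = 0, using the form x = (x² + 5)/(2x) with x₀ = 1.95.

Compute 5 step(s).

Equation: x² - 5 = 0
Fixed-point form: x = (x² + 5)/(2x)
x₀ = 1.95

x_1 = g(1.950000) = 2.257051
x_2 = g(2.257051) = 2.236166
x_3 = g(2.236166) = 2.236068
x_4 = g(2.236068) = 2.236068
x_5 = g(2.236068) = 2.236068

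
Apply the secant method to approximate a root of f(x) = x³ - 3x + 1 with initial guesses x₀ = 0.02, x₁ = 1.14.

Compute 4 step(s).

f(x) = x³ - 3x + 1
x₀ = 0.02, x₁ = 1.14

Secant formula: x_{n+1} = x_n - f(x_n)(x_n - x_{n-1})/(f(x_n) - f(x_{n-1}))

Iteration 1:
  f(0.020000) = 0.940008
  f(1.140000) = -0.938456
  x_2 = 1.140000 - (-0.938456)×(1.140000 - 0.020000)/(-0.938456 - 0.940008)
       = 0.580463
Iteration 2:
  f(1.140000) = -0.938456
  f(0.580463) = -0.545809
  x_3 = 0.580463 - (-0.545809)×(0.580463 - 1.140000)/(-0.545809 - (-0.938456))
       = -0.197336
Iteration 3:
  f(0.580463) = -0.545809
  f(-0.197336) = 1.584322
  x_4 = -0.197336 - 1.584322×(-0.197336 - 0.580463)/(1.584322 - (-0.545809))
       = 0.381166
Iteration 4:
  f(-0.197336) = 1.584322
  f(0.381166) = -0.088118
  x_5 = 0.381166 - (-0.088118)×(0.381166 - (-0.197336))/(-0.088118 - 1.584322)
       = 0.350685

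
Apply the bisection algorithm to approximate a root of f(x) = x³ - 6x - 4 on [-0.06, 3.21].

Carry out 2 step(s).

f(x) = x³ - 6x - 4
Initial interval: [-0.06, 3.21]

Iteration 1:
  c_1 = (-0.060000 + 3.210000)/2 = 1.575000
  f(c_1) = f(1.575000) = -9.543016
  f(a) × f(c) ≥ 0, new interval: [1.575000, 3.210000]
Iteration 2:
  c_2 = (1.575000 + 3.210000)/2 = 2.392500
  f(c_2) = f(2.392500) = -4.660195
  f(a) × f(c) ≥ 0, new interval: [2.392500, 3.210000]

After 2 iteration(s), the approximation is c_2 = 2.392500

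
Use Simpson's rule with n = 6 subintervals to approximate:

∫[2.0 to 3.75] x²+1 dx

f(x) = x²+1
a = 2.0, b = 3.75, n = 6
h = (b - a)/n = 0.291667

Simpson's rule: (h/3)[f(x₀) + 4f(x₁) + 2f(x₂) + ... + f(xₙ)]

x_0 = 2.0000, f(x_0) = 5.000000, coefficient = 1
x_1 = 2.2917, f(x_1) = 6.251736, coefficient = 4
x_2 = 2.5833, f(x_2) = 7.673611, coefficient = 2
x_3 = 2.8750, f(x_3) = 9.265625, coefficient = 4
x_4 = 3.1667, f(x_4) = 11.027778, coefficient = 2
x_5 = 3.4583, f(x_5) = 12.960069, coefficient = 4
x_6 = 3.7500, f(x_6) = 15.062500, coefficient = 1

I ≈ (0.291667/3) × 171.375000 = 16.661458
Exact value: 16.661458
Error: 0.000000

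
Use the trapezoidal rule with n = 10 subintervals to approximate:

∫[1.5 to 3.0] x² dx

f(x) = x²
a = 1.5, b = 3.0, n = 10
h = (b - a)/n = 0.150000

Trapezoidal rule: (h/2)[f(x₀) + 2f(x₁) + 2f(x₂) + ... + f(xₙ)]

x_0 = 1.5000, f(x_0) = 2.250000, coefficient = 1
x_1 = 1.6500, f(x_1) = 2.722500, coefficient = 2
x_2 = 1.8000, f(x_2) = 3.240000, coefficient = 2
x_3 = 1.9500, f(x_3) = 3.802500, coefficient = 2
x_4 = 2.1000, f(x_4) = 4.410000, coefficient = 2
x_5 = 2.2500, f(x_5) = 5.062500, coefficient = 2
x_6 = 2.4000, f(x_6) = 5.760000, coefficient = 2
x_7 = 2.5500, f(x_7) = 6.502500, coefficient = 2
x_8 = 2.7000, f(x_8) = 7.290000, coefficient = 2
x_9 = 2.8500, f(x_9) = 8.122500, coefficient = 2
x_10 = 3.0000, f(x_10) = 9.000000, coefficient = 1

I ≈ (0.150000/2) × 105.075000 = 7.880625
Exact value: 7.875000
Error: 0.005625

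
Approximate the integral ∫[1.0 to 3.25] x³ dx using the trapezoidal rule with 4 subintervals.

f(x) = x³
a = 1.0, b = 3.25, n = 4
h = (b - a)/n = 0.562500

Trapezoidal rule: (h/2)[f(x₀) + 2f(x₁) + 2f(x₂) + ... + f(xₙ)]

x_0 = 1.0000, f(x_0) = 1.000000, coefficient = 1
x_1 = 1.5625, f(x_1) = 3.814697, coefficient = 2
x_2 = 2.1250, f(x_2) = 9.595703, coefficient = 2
x_3 = 2.6875, f(x_3) = 19.410889, coefficient = 2
x_4 = 3.2500, f(x_4) = 34.328125, coefficient = 1

I ≈ (0.562500/2) × 100.970703 = 28.398010
Exact value: 27.641602
Error: 0.756409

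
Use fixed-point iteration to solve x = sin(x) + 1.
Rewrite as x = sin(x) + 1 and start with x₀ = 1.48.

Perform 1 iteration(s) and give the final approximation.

Equation: x = sin(x) + 1
Fixed-point form: x = sin(x) + 1
x₀ = 1.48

x_1 = g(1.480000) = 1.995881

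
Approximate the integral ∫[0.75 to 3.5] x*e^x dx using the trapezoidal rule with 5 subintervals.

f(x) = x*e^x
a = 0.75, b = 3.5, n = 5
h = (b - a)/n = 0.550000

Trapezoidal rule: (h/2)[f(x₀) + 2f(x₁) + 2f(x₂) + ... + f(xₙ)]

x_0 = 0.7500, f(x_0) = 1.587750, coefficient = 1
x_1 = 1.3000, f(x_1) = 4.770086, coefficient = 2
x_2 = 1.8500, f(x_2) = 11.765666, coefficient = 2
x_3 = 2.4000, f(x_3) = 26.455623, coefficient = 2
x_4 = 2.9500, f(x_4) = 56.362563, coefficient = 2
x_5 = 3.5000, f(x_5) = 115.904082, coefficient = 1

I ≈ (0.550000/2) × 316.199709 = 86.954920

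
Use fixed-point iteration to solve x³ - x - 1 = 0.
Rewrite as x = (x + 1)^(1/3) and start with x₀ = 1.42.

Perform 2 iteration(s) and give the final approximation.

Equation: x³ - x - 1 = 0
Fixed-point form: x = (x + 1)^(1/3)
x₀ = 1.42

x_1 = g(1.420000) = 1.342575
x_2 = g(1.342575) = 1.328101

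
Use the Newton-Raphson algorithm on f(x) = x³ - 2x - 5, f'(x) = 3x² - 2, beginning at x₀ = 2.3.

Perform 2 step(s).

f(x) = x³ - 2x - 5
f'(x) = 3x² - 2
x₀ = 2.3

Newton-Raphson formula: x_{n+1} = x_n - f(x_n)/f'(x_n)

Iteration 1:
  f(2.300000) = 2.567000
  f'(2.300000) = 13.870000
  x_1 = 2.300000 - 2.567000/13.870000 = 2.114924
Iteration 2:
  f(2.114924) = 0.230006
  f'(2.114924) = 11.418714
  x_2 = 2.114924 - 0.230006/11.418714 = 2.094781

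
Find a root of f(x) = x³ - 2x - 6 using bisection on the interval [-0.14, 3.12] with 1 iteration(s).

f(x) = x³ - 2x - 6
Initial interval: [-0.14, 3.12]

Iteration 1:
  c_1 = (-0.140000 + 3.120000)/2 = 1.490000
  f(c_1) = f(1.490000) = -5.672051
  f(a) × f(c) ≥ 0, new interval: [1.490000, 3.120000]

After 1 iteration(s), the approximation is c_1 = 1.490000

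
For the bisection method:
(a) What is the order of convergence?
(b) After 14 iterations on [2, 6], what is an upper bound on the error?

(a) Bisection has linear (order 1) convergence; the error is halved each step.

(b) Error bound = (b-a)/2^n = (6 - 2)/2^{14}
    = 4/2^{14}

(a) 1 (linear); (b) error ≤ 2.44e-04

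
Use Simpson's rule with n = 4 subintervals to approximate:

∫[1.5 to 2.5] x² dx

f(x) = x²
a = 1.5, b = 2.5, n = 4
h = (b - a)/n = 0.250000

Simpson's rule: (h/3)[f(x₀) + 4f(x₁) + 2f(x₂) + ... + f(xₙ)]

x_0 = 1.5000, f(x_0) = 2.250000, coefficient = 1
x_1 = 1.7500, f(x_1) = 3.062500, coefficient = 4
x_2 = 2.0000, f(x_2) = 4.000000, coefficient = 2
x_3 = 2.2500, f(x_3) = 5.062500, coefficient = 4
x_4 = 2.5000, f(x_4) = 6.250000, coefficient = 1

I ≈ (0.250000/3) × 49.000000 = 4.083333
Exact value: 4.083333
Error: 0.000000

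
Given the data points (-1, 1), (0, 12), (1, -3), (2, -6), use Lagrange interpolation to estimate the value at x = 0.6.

Lagrange interpolation formula:
P(x) = Σ yᵢ × Lᵢ(x)
where Lᵢ(x) = Π_{j≠i} (x - xⱼ)/(xᵢ - xⱼ)

L_0(0.6) = (0.6 - 0)/(-1 - 0) × (0.6 - 1)/(-1 - 1) × (0.6 - 2)/(-1 - 2) = -0.056000
L_1(0.6) = (0.6 - (-1))/(0 - (-1)) × (0.6 - 1)/(0 - 1) × (0.6 - 2)/(0 - 2) = 0.448000
L_2(0.6) = (0.6 - (-1))/(1 - (-1)) × (0.6 - 0)/(1 - 0) × (0.6 - 2)/(1 - 2) = 0.672000
L_3(0.6) = (0.6 - (-1))/(2 - (-1)) × (0.6 - 0)/(2 - 0) × (0.6 - 1)/(2 - 1) = -0.064000

P(0.6) = 1×L_0(0.6) + 12×L_1(0.6) + (-3)×L_2(0.6) + (-6)×L_3(0.6)
P(0.6) = 3.688000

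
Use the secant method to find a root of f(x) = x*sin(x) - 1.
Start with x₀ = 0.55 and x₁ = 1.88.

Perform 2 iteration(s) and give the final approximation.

f(x) = x*sin(x) - 1
x₀ = 0.55, x₁ = 1.88

Secant formula: x_{n+1} = x_n - f(x_n)(x_n - x_{n-1})/(f(x_n) - f(x_{n-1}))

Iteration 1:
  f(0.550000) = -0.712522
  f(1.880000) = 0.790843
  x_2 = 1.880000 - 0.790843×(1.880000 - 0.550000)/(0.790843 - (-0.712522))
       = 1.180355
Iteration 2:
  f(1.880000) = 0.790843
  f(1.180355) = 0.091523
  x_3 = 1.180355 - 0.091523×(1.180355 - 1.880000)/(0.091523 - 0.790843)
       = 1.088790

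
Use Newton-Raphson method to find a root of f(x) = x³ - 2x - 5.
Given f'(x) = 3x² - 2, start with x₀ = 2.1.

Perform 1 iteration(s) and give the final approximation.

f(x) = x³ - 2x - 5
f'(x) = 3x² - 2
x₀ = 2.1

Newton-Raphson formula: x_{n+1} = x_n - f(x_n)/f'(x_n)

Iteration 1:
  f(2.100000) = 0.061000
  f'(2.100000) = 11.230000
  x_1 = 2.100000 - 0.061000/11.230000 = 2.094568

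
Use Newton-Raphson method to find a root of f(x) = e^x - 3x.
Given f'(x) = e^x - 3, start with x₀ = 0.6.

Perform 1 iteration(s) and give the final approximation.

f(x) = e^x - 3x
f'(x) = e^x - 3
x₀ = 0.6

Newton-Raphson formula: x_{n+1} = x_n - f(x_n)/f'(x_n)

Iteration 1:
  f(0.600000) = 0.022119
  f'(0.600000) = -1.177881
  x_1 = 0.600000 - 0.022119/(-1.177881) = 0.618778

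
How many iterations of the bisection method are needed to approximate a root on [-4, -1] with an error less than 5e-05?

We need (b-a)/2^n ≤ 5e-05
(-1 - (-4))/2^n ≤ 5e-05
3/2^n ≤ 5e-05
2^n ≥ 60000
n ≥ log₂(60000) = 15.87
n ≥ 16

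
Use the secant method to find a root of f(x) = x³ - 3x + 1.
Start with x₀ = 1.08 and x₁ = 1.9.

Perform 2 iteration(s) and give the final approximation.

f(x) = x³ - 3x + 1
x₀ = 1.08, x₁ = 1.9

Secant formula: x_{n+1} = x_n - f(x_n)(x_n - x_{n-1})/(f(x_n) - f(x_{n-1}))

Iteration 1:
  f(1.080000) = -0.980288
  f(1.900000) = 2.159000
  x_2 = 1.900000 - 2.159000×(1.900000 - 1.080000)/(2.159000 - (-0.980288))
       = 1.336057
Iteration 2:
  f(1.900000) = 2.159000
  f(1.336057) = -0.623245
  x_3 = 1.336057 - (-0.623245)×(1.336057 - 1.900000)/(-0.623245 - 2.159000)
       = 1.462385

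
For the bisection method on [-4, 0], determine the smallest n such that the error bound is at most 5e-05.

We need (b-a)/2^n ≤ 5e-05
(0 - (-4))/2^n ≤ 5e-05
4/2^n ≤ 5e-05
2^n ≥ 80000
n ≥ log₂(80000) = 16.29
n ≥ 17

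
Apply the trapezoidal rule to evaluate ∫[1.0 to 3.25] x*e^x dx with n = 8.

f(x) = x*e^x
a = 1.0, b = 3.25, n = 8
h = (b - a)/n = 0.281250

Trapezoidal rule: (h/2)[f(x₀) + 2f(x₁) + 2f(x₂) + ... + f(xₙ)]

x_0 = 1.0000, f(x_0) = 2.718282, coefficient = 1
x_1 = 1.2812, f(x_1) = 4.613958, coefficient = 2
x_2 = 1.5625, f(x_2) = 7.454271, coefficient = 2
x_3 = 1.8438, f(x_3) = 11.652859, coefficient = 2
x_4 = 2.1250, f(x_4) = 17.792407, coefficient = 2
x_5 = 2.4062, f(x_5) = 26.690816, coefficient = 2
x_6 = 2.6875, f(x_6) = 39.492524, coefficient = 2
x_7 = 2.9688, f(x_7) = 57.794348, coefficient = 2
x_8 = 3.2500, f(x_8) = 83.818605, coefficient = 1

I ≈ (0.281250/2) × 417.519253 = 58.713645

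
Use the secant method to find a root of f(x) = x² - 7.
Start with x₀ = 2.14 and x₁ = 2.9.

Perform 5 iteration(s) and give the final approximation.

f(x) = x² - 7
x₀ = 2.14, x₁ = 2.9

Secant formula: x_{n+1} = x_n - f(x_n)(x_n - x_{n-1})/(f(x_n) - f(x_{n-1}))

Iteration 1:
  f(2.140000) = -2.420400
  f(2.900000) = 1.410000
  x_2 = 2.900000 - 1.410000×(2.900000 - 2.140000)/(1.410000 - (-2.420400))
       = 2.620238
Iteration 2:
  f(2.900000) = 1.410000
  f(2.620238) = -0.134352
  x_3 = 2.620238 - (-0.134352)×(2.620238 - 2.900000)/(-0.134352 - 1.410000)
       = 2.644576
Iteration 3:
  f(2.620238) = -0.134352
  f(2.644576) = -0.006217
  x_4 = 2.644576 - (-0.006217)×(2.644576 - 2.620238)/(-0.006217 - (-0.134352))
       = 2.645757
Iteration 4:
  f(2.644576) = -0.006217
  f(2.645757) = 0.000030
  x_5 = 2.645757 - 0.000030×(2.645757 - 2.644576)/(0.000030 - (-0.006217))
       = 2.645751
Iteration 5:
  f(2.645757) = 0.000030
  f(2.645751) = 0.000000
  x_6 = 2.645751 - 0.000000×(2.645751 - 2.645757)/(0.000000 - 0.000030)
       = 2.645751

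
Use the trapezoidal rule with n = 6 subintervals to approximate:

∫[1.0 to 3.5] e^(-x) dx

f(x) = e^(-x)
a = 1.0, b = 3.5, n = 6
h = (b - a)/n = 0.416667

Trapezoidal rule: (h/2)[f(x₀) + 2f(x₁) + 2f(x₂) + ... + f(xₙ)]

x_0 = 1.0000, f(x_0) = 0.367879, coefficient = 1
x_1 = 1.4167, f(x_1) = 0.242521, coefficient = 2
x_2 = 1.8333, f(x_2) = 0.159880, coefficient = 2
x_3 = 2.2500, f(x_3) = 0.105399, coefficient = 2
x_4 = 2.6667, f(x_4) = 0.069483, coefficient = 2
x_5 = 3.0833, f(x_5) = 0.045806, coefficient = 2
x_6 = 3.5000, f(x_6) = 0.030197, coefficient = 1

I ≈ (0.416667/2) × 1.644256 = 0.342553
Exact value: 0.337682
Error: 0.004871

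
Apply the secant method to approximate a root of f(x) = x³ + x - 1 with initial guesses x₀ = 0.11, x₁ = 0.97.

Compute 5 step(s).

f(x) = x³ + x - 1
x₀ = 0.11, x₁ = 0.97

Secant formula: x_{n+1} = x_n - f(x_n)(x_n - x_{n-1})/(f(x_n) - f(x_{n-1}))

Iteration 1:
  f(0.110000) = -0.888669
  f(0.970000) = 0.882673
  x_2 = 0.970000 - 0.882673×(0.970000 - 0.110000)/(0.882673 - (-0.888669))
       = 0.541456
Iteration 2:
  f(0.970000) = 0.882673
  f(0.541456) = -0.299804
  x_3 = 0.541456 - (-0.299804)×(0.541456 - 0.970000)/(-0.299804 - 0.882673)
       = 0.650108
Iteration 3:
  f(0.541456) = -0.299804
  f(0.650108) = -0.075130
  x_4 = 0.650108 - (-0.075130)×(0.650108 - 0.541456)/(-0.075130 - (-0.299804))
       = 0.686441
Iteration 4:
  f(0.650108) = -0.075130
  f(0.686441) = 0.009893
  x_5 = 0.686441 - 0.009893×(0.686441 - 0.650108)/(0.009893 - (-0.075130))
       = 0.682213
Iteration 5:
  f(0.686441) = 0.009893
  f(0.682213) = -0.000274
  x_6 = 0.682213 - (-0.000274)×(0.682213 - 0.686441)/(-0.000274 - 0.009893)
       = 0.682327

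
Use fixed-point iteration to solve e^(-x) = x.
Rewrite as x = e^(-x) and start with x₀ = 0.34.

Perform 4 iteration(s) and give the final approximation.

Equation: e^(-x) = x
Fixed-point form: x = e^(-x)
x₀ = 0.34

x_1 = g(0.340000) = 0.711770
x_2 = g(0.711770) = 0.490775
x_3 = g(0.490775) = 0.612152
x_4 = g(0.612152) = 0.542183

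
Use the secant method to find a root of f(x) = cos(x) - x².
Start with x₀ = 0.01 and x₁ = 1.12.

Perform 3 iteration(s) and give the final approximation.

f(x) = cos(x) - x²
x₀ = 0.01, x₁ = 1.12

Secant formula: x_{n+1} = x_n - f(x_n)(x_n - x_{n-1})/(f(x_n) - f(x_{n-1}))

Iteration 1:
  f(0.010000) = 0.999850
  f(1.120000) = -0.818718
  x_2 = 1.120000 - (-0.818718)×(1.120000 - 0.010000)/(-0.818718 - 0.999850)
       = 0.620279
Iteration 2:
  f(1.120000) = -0.818718
  f(0.620279) = 0.428970
  x_3 = 0.620279 - 0.428970×(0.620279 - 1.120000)/(0.428970 - (-0.818718))
       = 0.792089
Iteration 3:
  f(0.620279) = 0.428970
  f(0.792089) = 0.074955
  x_4 = 0.792089 - 0.074955×(0.792089 - 0.620279)/(0.074955 - 0.428970)
       = 0.828466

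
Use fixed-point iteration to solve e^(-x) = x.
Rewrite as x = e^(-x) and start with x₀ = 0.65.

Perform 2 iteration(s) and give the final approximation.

Equation: e^(-x) = x
Fixed-point form: x = e^(-x)
x₀ = 0.65

x_1 = g(0.650000) = 0.522046
x_2 = g(0.522046) = 0.593306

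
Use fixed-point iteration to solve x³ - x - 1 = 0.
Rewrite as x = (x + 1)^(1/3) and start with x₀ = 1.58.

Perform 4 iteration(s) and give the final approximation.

Equation: x³ - x - 1 = 0
Fixed-point form: x = (x + 1)^(1/3)
x₀ = 1.58

x_1 = g(1.580000) = 1.371534
x_2 = g(1.371534) = 1.333551
x_3 = g(1.333551) = 1.326394
x_4 = g(1.326394) = 1.325036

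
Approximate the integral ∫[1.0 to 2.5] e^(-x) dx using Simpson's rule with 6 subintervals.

f(x) = e^(-x)
a = 1.0, b = 2.5, n = 6
h = (b - a)/n = 0.250000

Simpson's rule: (h/3)[f(x₀) + 4f(x₁) + 2f(x₂) + ... + f(xₙ)]

x_0 = 1.0000, f(x_0) = 0.367879, coefficient = 1
x_1 = 1.2500, f(x_1) = 0.286505, coefficient = 4
x_2 = 1.5000, f(x_2) = 0.223130, coefficient = 2
x_3 = 1.7500, f(x_3) = 0.173774, coefficient = 4
x_4 = 2.0000, f(x_4) = 0.135335, coefficient = 2
x_5 = 2.2500, f(x_5) = 0.105399, coefficient = 4
x_6 = 2.5000, f(x_6) = 0.082085, coefficient = 1

I ≈ (0.250000/3) × 3.429607 = 0.285801
Exact value: 0.285794
Error: 0.000006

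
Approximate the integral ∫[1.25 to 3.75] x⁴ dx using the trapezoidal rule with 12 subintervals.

f(x) = x⁴
a = 1.25, b = 3.75, n = 12
h = (b - a)/n = 0.208333

Trapezoidal rule: (h/2)[f(x₀) + 2f(x₁) + 2f(x₂) + ... + f(xₙ)]

x_0 = 1.2500, f(x_0) = 2.441406, coefficient = 1
x_1 = 1.4583, f(x_1) = 4.523006, coefficient = 2
x_2 = 1.6667, f(x_2) = 7.716049, coefficient = 2
x_3 = 1.8750, f(x_3) = 12.359619, coefficient = 2
x_4 = 2.0833, f(x_4) = 18.838011, coefficient = 2
x_5 = 2.2917, f(x_5) = 27.580732, coefficient = 2
x_6 = 2.5000, f(x_6) = 39.062500, coefficient = 2
x_7 = 2.7083, f(x_7) = 53.803244, coefficient = 2
x_8 = 2.9167, f(x_8) = 72.368104, coefficient = 2
x_9 = 3.1250, f(x_9) = 95.367432, coefficient = 2
x_10 = 3.3333, f(x_10) = 123.456790, coefficient = 2
x_11 = 3.5417, f(x_11) = 157.336953, coefficient = 2
x_12 = 3.7500, f(x_12) = 197.753906, coefficient = 1

I ≈ (0.208333/2) × 1425.020194 = 148.439604
Exact value: 147.705078
Error: 0.734525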